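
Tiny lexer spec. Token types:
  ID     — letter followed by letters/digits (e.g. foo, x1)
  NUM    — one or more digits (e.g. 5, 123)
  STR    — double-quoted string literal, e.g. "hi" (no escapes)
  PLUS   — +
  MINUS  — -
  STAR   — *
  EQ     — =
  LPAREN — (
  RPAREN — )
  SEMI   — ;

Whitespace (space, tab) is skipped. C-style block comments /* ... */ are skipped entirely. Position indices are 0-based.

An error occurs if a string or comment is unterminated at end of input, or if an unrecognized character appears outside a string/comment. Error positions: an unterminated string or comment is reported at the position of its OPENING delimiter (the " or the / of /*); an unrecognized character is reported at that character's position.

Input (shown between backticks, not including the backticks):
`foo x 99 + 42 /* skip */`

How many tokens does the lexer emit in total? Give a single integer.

Answer: 5

Derivation:
pos=0: emit ID 'foo' (now at pos=3)
pos=4: emit ID 'x' (now at pos=5)
pos=6: emit NUM '99' (now at pos=8)
pos=9: emit PLUS '+'
pos=11: emit NUM '42' (now at pos=13)
pos=14: enter COMMENT mode (saw '/*')
exit COMMENT mode (now at pos=24)
DONE. 5 tokens: [ID, ID, NUM, PLUS, NUM]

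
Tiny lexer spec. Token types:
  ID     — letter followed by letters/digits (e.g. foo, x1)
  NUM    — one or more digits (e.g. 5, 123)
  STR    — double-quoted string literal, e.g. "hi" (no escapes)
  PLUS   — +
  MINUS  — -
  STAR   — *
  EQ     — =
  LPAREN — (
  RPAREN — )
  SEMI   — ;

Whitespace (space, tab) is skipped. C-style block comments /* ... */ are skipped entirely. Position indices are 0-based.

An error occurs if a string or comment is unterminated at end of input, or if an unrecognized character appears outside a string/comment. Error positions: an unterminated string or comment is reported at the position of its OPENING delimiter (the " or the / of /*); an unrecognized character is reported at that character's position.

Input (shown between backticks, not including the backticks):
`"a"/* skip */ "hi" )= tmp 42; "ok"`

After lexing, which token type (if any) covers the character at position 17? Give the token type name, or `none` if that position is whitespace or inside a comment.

pos=0: enter STRING mode
pos=0: emit STR "a" (now at pos=3)
pos=3: enter COMMENT mode (saw '/*')
exit COMMENT mode (now at pos=13)
pos=14: enter STRING mode
pos=14: emit STR "hi" (now at pos=18)
pos=19: emit RPAREN ')'
pos=20: emit EQ '='
pos=22: emit ID 'tmp' (now at pos=25)
pos=26: emit NUM '42' (now at pos=28)
pos=28: emit SEMI ';'
pos=30: enter STRING mode
pos=30: emit STR "ok" (now at pos=34)
DONE. 8 tokens: [STR, STR, RPAREN, EQ, ID, NUM, SEMI, STR]
Position 17: char is '"' -> STR

Answer: STR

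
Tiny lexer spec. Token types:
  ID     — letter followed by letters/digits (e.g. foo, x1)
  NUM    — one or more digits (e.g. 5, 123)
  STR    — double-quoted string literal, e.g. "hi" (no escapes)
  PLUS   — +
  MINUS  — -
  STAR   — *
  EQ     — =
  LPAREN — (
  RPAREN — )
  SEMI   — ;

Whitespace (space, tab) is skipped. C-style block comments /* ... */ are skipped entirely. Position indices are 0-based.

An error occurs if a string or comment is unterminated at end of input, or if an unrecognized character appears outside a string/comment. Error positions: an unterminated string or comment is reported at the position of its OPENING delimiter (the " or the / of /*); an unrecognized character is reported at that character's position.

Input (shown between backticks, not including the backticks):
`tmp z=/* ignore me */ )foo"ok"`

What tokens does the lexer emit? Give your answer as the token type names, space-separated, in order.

Answer: ID ID EQ RPAREN ID STR

Derivation:
pos=0: emit ID 'tmp' (now at pos=3)
pos=4: emit ID 'z' (now at pos=5)
pos=5: emit EQ '='
pos=6: enter COMMENT mode (saw '/*')
exit COMMENT mode (now at pos=21)
pos=22: emit RPAREN ')'
pos=23: emit ID 'foo' (now at pos=26)
pos=26: enter STRING mode
pos=26: emit STR "ok" (now at pos=30)
DONE. 6 tokens: [ID, ID, EQ, RPAREN, ID, STR]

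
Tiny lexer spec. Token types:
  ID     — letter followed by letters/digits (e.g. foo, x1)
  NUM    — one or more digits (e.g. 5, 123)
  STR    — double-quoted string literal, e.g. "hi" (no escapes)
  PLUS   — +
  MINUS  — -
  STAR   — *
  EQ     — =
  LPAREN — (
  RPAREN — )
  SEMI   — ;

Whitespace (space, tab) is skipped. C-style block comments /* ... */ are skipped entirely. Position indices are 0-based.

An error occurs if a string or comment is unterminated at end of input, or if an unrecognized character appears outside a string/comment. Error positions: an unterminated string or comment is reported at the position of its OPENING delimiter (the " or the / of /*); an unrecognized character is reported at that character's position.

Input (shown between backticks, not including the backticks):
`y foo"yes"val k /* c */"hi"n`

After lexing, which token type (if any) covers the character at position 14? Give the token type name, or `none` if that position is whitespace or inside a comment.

pos=0: emit ID 'y' (now at pos=1)
pos=2: emit ID 'foo' (now at pos=5)
pos=5: enter STRING mode
pos=5: emit STR "yes" (now at pos=10)
pos=10: emit ID 'val' (now at pos=13)
pos=14: emit ID 'k' (now at pos=15)
pos=16: enter COMMENT mode (saw '/*')
exit COMMENT mode (now at pos=23)
pos=23: enter STRING mode
pos=23: emit STR "hi" (now at pos=27)
pos=27: emit ID 'n' (now at pos=28)
DONE. 7 tokens: [ID, ID, STR, ID, ID, STR, ID]
Position 14: char is 'k' -> ID

Answer: ID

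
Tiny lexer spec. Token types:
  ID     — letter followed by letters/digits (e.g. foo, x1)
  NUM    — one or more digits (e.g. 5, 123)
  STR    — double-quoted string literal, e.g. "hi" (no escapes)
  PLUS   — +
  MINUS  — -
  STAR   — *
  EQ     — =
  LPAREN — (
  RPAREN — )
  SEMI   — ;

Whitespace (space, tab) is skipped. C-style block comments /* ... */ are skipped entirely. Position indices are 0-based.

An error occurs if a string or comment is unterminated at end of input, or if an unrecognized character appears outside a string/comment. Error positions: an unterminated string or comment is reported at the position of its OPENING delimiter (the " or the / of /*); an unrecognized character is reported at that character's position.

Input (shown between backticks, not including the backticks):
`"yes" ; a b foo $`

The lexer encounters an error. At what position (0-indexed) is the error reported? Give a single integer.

Answer: 16

Derivation:
pos=0: enter STRING mode
pos=0: emit STR "yes" (now at pos=5)
pos=6: emit SEMI ';'
pos=8: emit ID 'a' (now at pos=9)
pos=10: emit ID 'b' (now at pos=11)
pos=12: emit ID 'foo' (now at pos=15)
pos=16: ERROR — unrecognized char '$'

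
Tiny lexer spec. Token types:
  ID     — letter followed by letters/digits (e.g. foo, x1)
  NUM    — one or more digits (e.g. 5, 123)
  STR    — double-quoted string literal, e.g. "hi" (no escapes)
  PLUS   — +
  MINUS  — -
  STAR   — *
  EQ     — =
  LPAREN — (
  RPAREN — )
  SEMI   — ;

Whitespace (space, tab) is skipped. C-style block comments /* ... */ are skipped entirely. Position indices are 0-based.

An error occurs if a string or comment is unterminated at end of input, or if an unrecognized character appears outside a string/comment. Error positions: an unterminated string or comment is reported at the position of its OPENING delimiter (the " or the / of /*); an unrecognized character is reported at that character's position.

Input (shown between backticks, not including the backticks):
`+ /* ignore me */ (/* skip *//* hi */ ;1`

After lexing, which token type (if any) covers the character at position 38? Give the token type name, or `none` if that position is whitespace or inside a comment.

pos=0: emit PLUS '+'
pos=2: enter COMMENT mode (saw '/*')
exit COMMENT mode (now at pos=17)
pos=18: emit LPAREN '('
pos=19: enter COMMENT mode (saw '/*')
exit COMMENT mode (now at pos=29)
pos=29: enter COMMENT mode (saw '/*')
exit COMMENT mode (now at pos=37)
pos=38: emit SEMI ';'
pos=39: emit NUM '1' (now at pos=40)
DONE. 4 tokens: [PLUS, LPAREN, SEMI, NUM]
Position 38: char is ';' -> SEMI

Answer: SEMI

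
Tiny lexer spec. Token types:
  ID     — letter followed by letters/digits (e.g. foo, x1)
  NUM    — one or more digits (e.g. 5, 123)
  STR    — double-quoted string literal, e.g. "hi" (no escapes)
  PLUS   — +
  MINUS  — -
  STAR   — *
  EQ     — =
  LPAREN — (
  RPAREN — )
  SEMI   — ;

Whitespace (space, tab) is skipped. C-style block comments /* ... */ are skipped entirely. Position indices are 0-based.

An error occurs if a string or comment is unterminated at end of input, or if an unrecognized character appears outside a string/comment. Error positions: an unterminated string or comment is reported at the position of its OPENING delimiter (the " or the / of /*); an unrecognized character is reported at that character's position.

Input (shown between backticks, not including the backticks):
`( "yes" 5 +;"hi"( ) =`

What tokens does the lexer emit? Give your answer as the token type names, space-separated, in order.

pos=0: emit LPAREN '('
pos=2: enter STRING mode
pos=2: emit STR "yes" (now at pos=7)
pos=8: emit NUM '5' (now at pos=9)
pos=10: emit PLUS '+'
pos=11: emit SEMI ';'
pos=12: enter STRING mode
pos=12: emit STR "hi" (now at pos=16)
pos=16: emit LPAREN '('
pos=18: emit RPAREN ')'
pos=20: emit EQ '='
DONE. 9 tokens: [LPAREN, STR, NUM, PLUS, SEMI, STR, LPAREN, RPAREN, EQ]

Answer: LPAREN STR NUM PLUS SEMI STR LPAREN RPAREN EQ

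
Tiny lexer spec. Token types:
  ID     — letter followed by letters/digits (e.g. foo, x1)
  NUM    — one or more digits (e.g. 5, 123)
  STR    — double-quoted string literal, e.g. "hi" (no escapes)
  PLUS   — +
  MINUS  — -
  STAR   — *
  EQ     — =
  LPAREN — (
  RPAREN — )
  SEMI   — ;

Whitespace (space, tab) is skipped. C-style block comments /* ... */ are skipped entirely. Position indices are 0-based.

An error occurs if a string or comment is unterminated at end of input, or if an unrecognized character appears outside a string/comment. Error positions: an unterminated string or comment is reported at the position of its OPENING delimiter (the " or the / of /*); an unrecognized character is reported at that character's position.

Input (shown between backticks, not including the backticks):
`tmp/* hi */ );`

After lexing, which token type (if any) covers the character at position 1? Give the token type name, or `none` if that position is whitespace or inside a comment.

Answer: ID

Derivation:
pos=0: emit ID 'tmp' (now at pos=3)
pos=3: enter COMMENT mode (saw '/*')
exit COMMENT mode (now at pos=11)
pos=12: emit RPAREN ')'
pos=13: emit SEMI ';'
DONE. 3 tokens: [ID, RPAREN, SEMI]
Position 1: char is 'm' -> ID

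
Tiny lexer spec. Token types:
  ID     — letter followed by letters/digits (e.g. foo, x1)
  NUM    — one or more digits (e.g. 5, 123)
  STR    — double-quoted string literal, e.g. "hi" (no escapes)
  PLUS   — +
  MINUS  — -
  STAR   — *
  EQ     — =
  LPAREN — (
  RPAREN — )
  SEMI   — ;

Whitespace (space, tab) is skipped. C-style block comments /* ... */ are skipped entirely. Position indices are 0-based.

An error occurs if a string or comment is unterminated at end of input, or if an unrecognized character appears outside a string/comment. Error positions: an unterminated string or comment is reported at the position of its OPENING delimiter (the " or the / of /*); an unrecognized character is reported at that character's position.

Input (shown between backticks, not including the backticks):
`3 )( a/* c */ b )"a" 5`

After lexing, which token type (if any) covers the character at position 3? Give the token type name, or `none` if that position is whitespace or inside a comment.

pos=0: emit NUM '3' (now at pos=1)
pos=2: emit RPAREN ')'
pos=3: emit LPAREN '('
pos=5: emit ID 'a' (now at pos=6)
pos=6: enter COMMENT mode (saw '/*')
exit COMMENT mode (now at pos=13)
pos=14: emit ID 'b' (now at pos=15)
pos=16: emit RPAREN ')'
pos=17: enter STRING mode
pos=17: emit STR "a" (now at pos=20)
pos=21: emit NUM '5' (now at pos=22)
DONE. 8 tokens: [NUM, RPAREN, LPAREN, ID, ID, RPAREN, STR, NUM]
Position 3: char is '(' -> LPAREN

Answer: LPAREN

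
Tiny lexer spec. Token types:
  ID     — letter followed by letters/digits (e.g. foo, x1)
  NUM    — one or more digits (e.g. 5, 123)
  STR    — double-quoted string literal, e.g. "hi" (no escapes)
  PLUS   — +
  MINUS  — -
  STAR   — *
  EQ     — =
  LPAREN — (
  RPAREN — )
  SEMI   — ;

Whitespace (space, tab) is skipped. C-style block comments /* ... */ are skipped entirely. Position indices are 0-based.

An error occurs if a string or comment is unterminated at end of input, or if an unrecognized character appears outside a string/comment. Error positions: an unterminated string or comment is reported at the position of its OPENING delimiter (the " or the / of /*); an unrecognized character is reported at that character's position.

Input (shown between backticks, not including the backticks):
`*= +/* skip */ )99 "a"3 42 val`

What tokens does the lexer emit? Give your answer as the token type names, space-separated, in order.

pos=0: emit STAR '*'
pos=1: emit EQ '='
pos=3: emit PLUS '+'
pos=4: enter COMMENT mode (saw '/*')
exit COMMENT mode (now at pos=14)
pos=15: emit RPAREN ')'
pos=16: emit NUM '99' (now at pos=18)
pos=19: enter STRING mode
pos=19: emit STR "a" (now at pos=22)
pos=22: emit NUM '3' (now at pos=23)
pos=24: emit NUM '42' (now at pos=26)
pos=27: emit ID 'val' (now at pos=30)
DONE. 9 tokens: [STAR, EQ, PLUS, RPAREN, NUM, STR, NUM, NUM, ID]

Answer: STAR EQ PLUS RPAREN NUM STR NUM NUM ID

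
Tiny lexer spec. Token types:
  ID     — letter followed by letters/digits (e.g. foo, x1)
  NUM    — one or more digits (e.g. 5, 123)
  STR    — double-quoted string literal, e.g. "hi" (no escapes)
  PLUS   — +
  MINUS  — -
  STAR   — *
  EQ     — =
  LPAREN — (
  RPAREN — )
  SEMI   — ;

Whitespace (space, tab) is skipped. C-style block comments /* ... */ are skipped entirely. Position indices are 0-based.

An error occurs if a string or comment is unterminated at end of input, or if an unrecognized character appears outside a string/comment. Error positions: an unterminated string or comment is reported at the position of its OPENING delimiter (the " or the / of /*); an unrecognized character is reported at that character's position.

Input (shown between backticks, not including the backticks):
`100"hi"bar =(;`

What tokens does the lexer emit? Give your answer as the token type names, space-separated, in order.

Answer: NUM STR ID EQ LPAREN SEMI

Derivation:
pos=0: emit NUM '100' (now at pos=3)
pos=3: enter STRING mode
pos=3: emit STR "hi" (now at pos=7)
pos=7: emit ID 'bar' (now at pos=10)
pos=11: emit EQ '='
pos=12: emit LPAREN '('
pos=13: emit SEMI ';'
DONE. 6 tokens: [NUM, STR, ID, EQ, LPAREN, SEMI]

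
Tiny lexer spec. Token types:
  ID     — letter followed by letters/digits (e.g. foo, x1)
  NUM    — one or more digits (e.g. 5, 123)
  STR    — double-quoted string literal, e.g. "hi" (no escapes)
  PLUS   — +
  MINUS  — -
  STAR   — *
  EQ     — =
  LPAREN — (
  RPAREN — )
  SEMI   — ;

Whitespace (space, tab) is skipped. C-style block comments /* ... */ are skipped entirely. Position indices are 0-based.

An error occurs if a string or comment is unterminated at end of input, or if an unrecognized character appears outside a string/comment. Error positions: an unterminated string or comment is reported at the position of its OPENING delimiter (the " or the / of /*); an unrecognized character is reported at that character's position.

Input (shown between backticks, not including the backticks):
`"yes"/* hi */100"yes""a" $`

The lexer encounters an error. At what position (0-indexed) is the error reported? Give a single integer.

pos=0: enter STRING mode
pos=0: emit STR "yes" (now at pos=5)
pos=5: enter COMMENT mode (saw '/*')
exit COMMENT mode (now at pos=13)
pos=13: emit NUM '100' (now at pos=16)
pos=16: enter STRING mode
pos=16: emit STR "yes" (now at pos=21)
pos=21: enter STRING mode
pos=21: emit STR "a" (now at pos=24)
pos=25: ERROR — unrecognized char '$'

Answer: 25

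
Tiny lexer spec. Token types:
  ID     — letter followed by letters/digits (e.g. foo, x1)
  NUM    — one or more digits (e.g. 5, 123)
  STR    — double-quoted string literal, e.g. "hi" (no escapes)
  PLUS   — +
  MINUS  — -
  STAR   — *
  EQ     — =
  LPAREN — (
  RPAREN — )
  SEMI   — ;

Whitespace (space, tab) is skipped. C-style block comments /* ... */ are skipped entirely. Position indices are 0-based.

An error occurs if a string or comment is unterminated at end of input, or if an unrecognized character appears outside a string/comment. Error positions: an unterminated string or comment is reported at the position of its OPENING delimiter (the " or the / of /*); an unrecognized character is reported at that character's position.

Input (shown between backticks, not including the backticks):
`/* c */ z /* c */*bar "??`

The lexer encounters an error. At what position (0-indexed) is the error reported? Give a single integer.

Answer: 22

Derivation:
pos=0: enter COMMENT mode (saw '/*')
exit COMMENT mode (now at pos=7)
pos=8: emit ID 'z' (now at pos=9)
pos=10: enter COMMENT mode (saw '/*')
exit COMMENT mode (now at pos=17)
pos=17: emit STAR '*'
pos=18: emit ID 'bar' (now at pos=21)
pos=22: enter STRING mode
pos=22: ERROR — unterminated string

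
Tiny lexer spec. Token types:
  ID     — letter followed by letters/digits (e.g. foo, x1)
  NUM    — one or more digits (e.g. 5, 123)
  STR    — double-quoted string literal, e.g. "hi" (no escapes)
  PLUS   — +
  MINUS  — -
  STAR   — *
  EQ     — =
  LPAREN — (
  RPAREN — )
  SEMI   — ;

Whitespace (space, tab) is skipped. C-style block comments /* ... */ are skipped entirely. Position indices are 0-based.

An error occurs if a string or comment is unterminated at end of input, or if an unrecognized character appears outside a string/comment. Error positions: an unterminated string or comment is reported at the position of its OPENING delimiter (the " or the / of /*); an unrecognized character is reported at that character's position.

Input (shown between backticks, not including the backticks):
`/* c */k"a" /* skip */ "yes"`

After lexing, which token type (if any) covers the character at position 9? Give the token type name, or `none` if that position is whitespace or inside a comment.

Answer: STR

Derivation:
pos=0: enter COMMENT mode (saw '/*')
exit COMMENT mode (now at pos=7)
pos=7: emit ID 'k' (now at pos=8)
pos=8: enter STRING mode
pos=8: emit STR "a" (now at pos=11)
pos=12: enter COMMENT mode (saw '/*')
exit COMMENT mode (now at pos=22)
pos=23: enter STRING mode
pos=23: emit STR "yes" (now at pos=28)
DONE. 3 tokens: [ID, STR, STR]
Position 9: char is 'a' -> STR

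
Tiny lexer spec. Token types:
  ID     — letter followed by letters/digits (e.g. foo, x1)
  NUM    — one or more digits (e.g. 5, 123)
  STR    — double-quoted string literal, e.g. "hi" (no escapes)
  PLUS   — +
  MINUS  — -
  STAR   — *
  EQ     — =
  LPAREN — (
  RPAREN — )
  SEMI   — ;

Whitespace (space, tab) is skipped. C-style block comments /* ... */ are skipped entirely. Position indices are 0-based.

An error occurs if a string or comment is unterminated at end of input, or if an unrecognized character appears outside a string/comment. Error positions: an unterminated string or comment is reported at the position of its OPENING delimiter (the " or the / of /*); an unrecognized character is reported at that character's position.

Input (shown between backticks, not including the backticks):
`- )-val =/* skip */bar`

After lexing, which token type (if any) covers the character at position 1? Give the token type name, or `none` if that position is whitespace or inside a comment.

pos=0: emit MINUS '-'
pos=2: emit RPAREN ')'
pos=3: emit MINUS '-'
pos=4: emit ID 'val' (now at pos=7)
pos=8: emit EQ '='
pos=9: enter COMMENT mode (saw '/*')
exit COMMENT mode (now at pos=19)
pos=19: emit ID 'bar' (now at pos=22)
DONE. 6 tokens: [MINUS, RPAREN, MINUS, ID, EQ, ID]
Position 1: char is ' ' -> none

Answer: none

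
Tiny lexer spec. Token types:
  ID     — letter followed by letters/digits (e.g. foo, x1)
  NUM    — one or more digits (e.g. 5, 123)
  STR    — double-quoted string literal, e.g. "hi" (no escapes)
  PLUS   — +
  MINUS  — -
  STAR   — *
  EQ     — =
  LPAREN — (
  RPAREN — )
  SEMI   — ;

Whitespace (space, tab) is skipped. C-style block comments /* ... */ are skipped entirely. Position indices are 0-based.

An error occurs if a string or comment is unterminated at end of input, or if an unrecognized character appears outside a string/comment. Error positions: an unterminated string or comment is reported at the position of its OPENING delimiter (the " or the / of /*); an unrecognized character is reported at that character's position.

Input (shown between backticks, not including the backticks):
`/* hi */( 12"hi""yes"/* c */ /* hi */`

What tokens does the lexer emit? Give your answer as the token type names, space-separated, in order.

pos=0: enter COMMENT mode (saw '/*')
exit COMMENT mode (now at pos=8)
pos=8: emit LPAREN '('
pos=10: emit NUM '12' (now at pos=12)
pos=12: enter STRING mode
pos=12: emit STR "hi" (now at pos=16)
pos=16: enter STRING mode
pos=16: emit STR "yes" (now at pos=21)
pos=21: enter COMMENT mode (saw '/*')
exit COMMENT mode (now at pos=28)
pos=29: enter COMMENT mode (saw '/*')
exit COMMENT mode (now at pos=37)
DONE. 4 tokens: [LPAREN, NUM, STR, STR]

Answer: LPAREN NUM STR STR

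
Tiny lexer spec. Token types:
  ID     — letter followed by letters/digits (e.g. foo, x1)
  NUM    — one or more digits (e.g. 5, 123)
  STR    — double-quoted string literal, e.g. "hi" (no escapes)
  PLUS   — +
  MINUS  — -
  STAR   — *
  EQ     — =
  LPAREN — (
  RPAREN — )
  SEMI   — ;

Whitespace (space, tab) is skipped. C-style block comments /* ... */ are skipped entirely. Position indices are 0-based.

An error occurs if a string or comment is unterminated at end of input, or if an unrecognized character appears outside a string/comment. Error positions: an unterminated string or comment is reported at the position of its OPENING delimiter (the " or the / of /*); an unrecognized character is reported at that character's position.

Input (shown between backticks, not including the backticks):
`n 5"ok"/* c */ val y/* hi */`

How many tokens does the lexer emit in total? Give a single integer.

Answer: 5

Derivation:
pos=0: emit ID 'n' (now at pos=1)
pos=2: emit NUM '5' (now at pos=3)
pos=3: enter STRING mode
pos=3: emit STR "ok" (now at pos=7)
pos=7: enter COMMENT mode (saw '/*')
exit COMMENT mode (now at pos=14)
pos=15: emit ID 'val' (now at pos=18)
pos=19: emit ID 'y' (now at pos=20)
pos=20: enter COMMENT mode (saw '/*')
exit COMMENT mode (now at pos=28)
DONE. 5 tokens: [ID, NUM, STR, ID, ID]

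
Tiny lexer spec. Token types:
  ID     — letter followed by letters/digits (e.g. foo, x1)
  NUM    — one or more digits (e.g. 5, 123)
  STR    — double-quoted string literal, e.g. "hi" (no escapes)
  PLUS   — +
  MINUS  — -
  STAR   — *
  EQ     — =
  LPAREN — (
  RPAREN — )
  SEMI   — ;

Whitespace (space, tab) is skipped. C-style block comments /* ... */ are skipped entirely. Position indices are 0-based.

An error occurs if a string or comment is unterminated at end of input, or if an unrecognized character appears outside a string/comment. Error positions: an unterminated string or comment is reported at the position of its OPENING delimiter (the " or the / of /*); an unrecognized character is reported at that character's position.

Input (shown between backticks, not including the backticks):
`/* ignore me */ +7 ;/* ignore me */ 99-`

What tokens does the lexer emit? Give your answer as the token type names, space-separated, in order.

Answer: PLUS NUM SEMI NUM MINUS

Derivation:
pos=0: enter COMMENT mode (saw '/*')
exit COMMENT mode (now at pos=15)
pos=16: emit PLUS '+'
pos=17: emit NUM '7' (now at pos=18)
pos=19: emit SEMI ';'
pos=20: enter COMMENT mode (saw '/*')
exit COMMENT mode (now at pos=35)
pos=36: emit NUM '99' (now at pos=38)
pos=38: emit MINUS '-'
DONE. 5 tokens: [PLUS, NUM, SEMI, NUM, MINUS]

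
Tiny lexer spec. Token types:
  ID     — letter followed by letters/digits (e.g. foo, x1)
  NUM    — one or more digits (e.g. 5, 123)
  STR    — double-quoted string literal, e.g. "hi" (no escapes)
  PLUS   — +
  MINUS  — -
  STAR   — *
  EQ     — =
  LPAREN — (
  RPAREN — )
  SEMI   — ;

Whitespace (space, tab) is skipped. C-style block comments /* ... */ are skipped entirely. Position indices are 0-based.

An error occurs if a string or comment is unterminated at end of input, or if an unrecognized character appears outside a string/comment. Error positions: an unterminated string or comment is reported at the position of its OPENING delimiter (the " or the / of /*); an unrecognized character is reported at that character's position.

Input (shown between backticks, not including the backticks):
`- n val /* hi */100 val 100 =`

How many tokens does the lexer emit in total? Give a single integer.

pos=0: emit MINUS '-'
pos=2: emit ID 'n' (now at pos=3)
pos=4: emit ID 'val' (now at pos=7)
pos=8: enter COMMENT mode (saw '/*')
exit COMMENT mode (now at pos=16)
pos=16: emit NUM '100' (now at pos=19)
pos=20: emit ID 'val' (now at pos=23)
pos=24: emit NUM '100' (now at pos=27)
pos=28: emit EQ '='
DONE. 7 tokens: [MINUS, ID, ID, NUM, ID, NUM, EQ]

Answer: 7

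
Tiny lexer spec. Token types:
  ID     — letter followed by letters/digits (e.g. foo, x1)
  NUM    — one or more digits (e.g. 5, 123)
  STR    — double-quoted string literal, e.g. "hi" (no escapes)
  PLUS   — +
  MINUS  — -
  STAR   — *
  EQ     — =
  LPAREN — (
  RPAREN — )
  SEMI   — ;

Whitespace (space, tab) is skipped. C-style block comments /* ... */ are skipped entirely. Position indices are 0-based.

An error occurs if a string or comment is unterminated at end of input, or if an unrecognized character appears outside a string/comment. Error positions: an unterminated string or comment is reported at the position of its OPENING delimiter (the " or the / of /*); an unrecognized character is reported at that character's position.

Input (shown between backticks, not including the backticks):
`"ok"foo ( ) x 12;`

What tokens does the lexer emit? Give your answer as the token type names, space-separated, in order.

pos=0: enter STRING mode
pos=0: emit STR "ok" (now at pos=4)
pos=4: emit ID 'foo' (now at pos=7)
pos=8: emit LPAREN '('
pos=10: emit RPAREN ')'
pos=12: emit ID 'x' (now at pos=13)
pos=14: emit NUM '12' (now at pos=16)
pos=16: emit SEMI ';'
DONE. 7 tokens: [STR, ID, LPAREN, RPAREN, ID, NUM, SEMI]

Answer: STR ID LPAREN RPAREN ID NUM SEMI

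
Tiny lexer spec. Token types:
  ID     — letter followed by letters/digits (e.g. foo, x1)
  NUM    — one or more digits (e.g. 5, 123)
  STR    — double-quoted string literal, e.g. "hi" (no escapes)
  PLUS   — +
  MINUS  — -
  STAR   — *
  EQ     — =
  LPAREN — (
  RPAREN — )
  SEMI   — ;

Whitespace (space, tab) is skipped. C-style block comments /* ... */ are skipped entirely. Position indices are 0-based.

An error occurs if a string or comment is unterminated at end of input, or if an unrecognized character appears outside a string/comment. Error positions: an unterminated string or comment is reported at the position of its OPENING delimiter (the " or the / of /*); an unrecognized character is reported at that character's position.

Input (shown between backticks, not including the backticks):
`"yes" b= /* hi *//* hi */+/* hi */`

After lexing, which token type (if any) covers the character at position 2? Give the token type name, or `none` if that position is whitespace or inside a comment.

Answer: STR

Derivation:
pos=0: enter STRING mode
pos=0: emit STR "yes" (now at pos=5)
pos=6: emit ID 'b' (now at pos=7)
pos=7: emit EQ '='
pos=9: enter COMMENT mode (saw '/*')
exit COMMENT mode (now at pos=17)
pos=17: enter COMMENT mode (saw '/*')
exit COMMENT mode (now at pos=25)
pos=25: emit PLUS '+'
pos=26: enter COMMENT mode (saw '/*')
exit COMMENT mode (now at pos=34)
DONE. 4 tokens: [STR, ID, EQ, PLUS]
Position 2: char is 'e' -> STR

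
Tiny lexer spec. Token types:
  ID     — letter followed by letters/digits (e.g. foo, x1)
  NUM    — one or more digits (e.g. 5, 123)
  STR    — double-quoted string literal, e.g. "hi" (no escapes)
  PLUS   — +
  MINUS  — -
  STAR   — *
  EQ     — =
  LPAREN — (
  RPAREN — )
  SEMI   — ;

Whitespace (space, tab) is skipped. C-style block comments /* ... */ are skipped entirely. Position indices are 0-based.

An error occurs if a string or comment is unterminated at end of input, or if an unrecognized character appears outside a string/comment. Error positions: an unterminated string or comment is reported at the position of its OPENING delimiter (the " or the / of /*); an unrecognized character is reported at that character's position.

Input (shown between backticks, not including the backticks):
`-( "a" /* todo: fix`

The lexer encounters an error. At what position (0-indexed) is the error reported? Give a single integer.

pos=0: emit MINUS '-'
pos=1: emit LPAREN '('
pos=3: enter STRING mode
pos=3: emit STR "a" (now at pos=6)
pos=7: enter COMMENT mode (saw '/*')
pos=7: ERROR — unterminated comment (reached EOF)

Answer: 7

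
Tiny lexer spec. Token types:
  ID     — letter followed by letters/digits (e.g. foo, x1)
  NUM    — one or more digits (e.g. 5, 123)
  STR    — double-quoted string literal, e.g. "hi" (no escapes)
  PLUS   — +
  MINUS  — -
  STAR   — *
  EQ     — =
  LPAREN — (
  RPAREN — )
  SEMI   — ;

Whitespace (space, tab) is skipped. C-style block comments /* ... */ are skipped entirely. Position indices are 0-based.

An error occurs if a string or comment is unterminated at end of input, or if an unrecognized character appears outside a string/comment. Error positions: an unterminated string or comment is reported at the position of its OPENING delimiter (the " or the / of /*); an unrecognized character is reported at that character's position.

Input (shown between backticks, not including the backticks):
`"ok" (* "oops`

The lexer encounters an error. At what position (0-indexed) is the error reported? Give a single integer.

pos=0: enter STRING mode
pos=0: emit STR "ok" (now at pos=4)
pos=5: emit LPAREN '('
pos=6: emit STAR '*'
pos=8: enter STRING mode
pos=8: ERROR — unterminated string

Answer: 8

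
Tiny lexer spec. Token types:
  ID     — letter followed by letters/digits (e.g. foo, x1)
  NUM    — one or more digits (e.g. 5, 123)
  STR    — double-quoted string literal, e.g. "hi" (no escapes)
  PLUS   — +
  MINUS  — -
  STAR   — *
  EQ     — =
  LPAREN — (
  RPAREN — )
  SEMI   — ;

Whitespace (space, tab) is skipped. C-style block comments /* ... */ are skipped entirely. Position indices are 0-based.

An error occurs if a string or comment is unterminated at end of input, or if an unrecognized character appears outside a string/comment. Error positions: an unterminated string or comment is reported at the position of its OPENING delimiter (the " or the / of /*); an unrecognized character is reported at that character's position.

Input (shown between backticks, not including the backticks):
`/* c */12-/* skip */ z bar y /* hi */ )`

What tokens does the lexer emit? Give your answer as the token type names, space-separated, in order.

pos=0: enter COMMENT mode (saw '/*')
exit COMMENT mode (now at pos=7)
pos=7: emit NUM '12' (now at pos=9)
pos=9: emit MINUS '-'
pos=10: enter COMMENT mode (saw '/*')
exit COMMENT mode (now at pos=20)
pos=21: emit ID 'z' (now at pos=22)
pos=23: emit ID 'bar' (now at pos=26)
pos=27: emit ID 'y' (now at pos=28)
pos=29: enter COMMENT mode (saw '/*')
exit COMMENT mode (now at pos=37)
pos=38: emit RPAREN ')'
DONE. 6 tokens: [NUM, MINUS, ID, ID, ID, RPAREN]

Answer: NUM MINUS ID ID ID RPAREN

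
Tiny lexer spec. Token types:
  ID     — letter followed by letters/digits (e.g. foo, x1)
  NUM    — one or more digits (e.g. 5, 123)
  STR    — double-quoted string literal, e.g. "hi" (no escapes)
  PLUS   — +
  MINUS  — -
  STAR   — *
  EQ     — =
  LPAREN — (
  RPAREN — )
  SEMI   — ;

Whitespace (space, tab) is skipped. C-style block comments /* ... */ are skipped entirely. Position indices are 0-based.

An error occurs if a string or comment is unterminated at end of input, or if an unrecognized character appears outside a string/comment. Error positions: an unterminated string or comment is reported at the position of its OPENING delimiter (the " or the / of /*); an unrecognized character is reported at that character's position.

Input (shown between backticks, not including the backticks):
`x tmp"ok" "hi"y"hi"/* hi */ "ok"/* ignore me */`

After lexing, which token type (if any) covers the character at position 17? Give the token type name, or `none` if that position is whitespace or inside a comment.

pos=0: emit ID 'x' (now at pos=1)
pos=2: emit ID 'tmp' (now at pos=5)
pos=5: enter STRING mode
pos=5: emit STR "ok" (now at pos=9)
pos=10: enter STRING mode
pos=10: emit STR "hi" (now at pos=14)
pos=14: emit ID 'y' (now at pos=15)
pos=15: enter STRING mode
pos=15: emit STR "hi" (now at pos=19)
pos=19: enter COMMENT mode (saw '/*')
exit COMMENT mode (now at pos=27)
pos=28: enter STRING mode
pos=28: emit STR "ok" (now at pos=32)
pos=32: enter COMMENT mode (saw '/*')
exit COMMENT mode (now at pos=47)
DONE. 7 tokens: [ID, ID, STR, STR, ID, STR, STR]
Position 17: char is 'i' -> STR

Answer: STR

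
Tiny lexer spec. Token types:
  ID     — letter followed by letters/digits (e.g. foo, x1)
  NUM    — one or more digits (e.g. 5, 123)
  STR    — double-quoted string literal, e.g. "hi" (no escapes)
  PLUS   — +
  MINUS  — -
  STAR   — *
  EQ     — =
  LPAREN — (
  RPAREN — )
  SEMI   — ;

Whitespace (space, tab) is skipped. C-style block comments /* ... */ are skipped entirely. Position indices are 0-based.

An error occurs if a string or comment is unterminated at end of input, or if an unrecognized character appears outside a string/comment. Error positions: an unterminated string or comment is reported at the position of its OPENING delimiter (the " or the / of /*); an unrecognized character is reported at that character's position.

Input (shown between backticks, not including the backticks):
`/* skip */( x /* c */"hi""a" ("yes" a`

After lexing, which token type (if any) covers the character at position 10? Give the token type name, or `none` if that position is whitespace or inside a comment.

pos=0: enter COMMENT mode (saw '/*')
exit COMMENT mode (now at pos=10)
pos=10: emit LPAREN '('
pos=12: emit ID 'x' (now at pos=13)
pos=14: enter COMMENT mode (saw '/*')
exit COMMENT mode (now at pos=21)
pos=21: enter STRING mode
pos=21: emit STR "hi" (now at pos=25)
pos=25: enter STRING mode
pos=25: emit STR "a" (now at pos=28)
pos=29: emit LPAREN '('
pos=30: enter STRING mode
pos=30: emit STR "yes" (now at pos=35)
pos=36: emit ID 'a' (now at pos=37)
DONE. 7 tokens: [LPAREN, ID, STR, STR, LPAREN, STR, ID]
Position 10: char is '(' -> LPAREN

Answer: LPAREN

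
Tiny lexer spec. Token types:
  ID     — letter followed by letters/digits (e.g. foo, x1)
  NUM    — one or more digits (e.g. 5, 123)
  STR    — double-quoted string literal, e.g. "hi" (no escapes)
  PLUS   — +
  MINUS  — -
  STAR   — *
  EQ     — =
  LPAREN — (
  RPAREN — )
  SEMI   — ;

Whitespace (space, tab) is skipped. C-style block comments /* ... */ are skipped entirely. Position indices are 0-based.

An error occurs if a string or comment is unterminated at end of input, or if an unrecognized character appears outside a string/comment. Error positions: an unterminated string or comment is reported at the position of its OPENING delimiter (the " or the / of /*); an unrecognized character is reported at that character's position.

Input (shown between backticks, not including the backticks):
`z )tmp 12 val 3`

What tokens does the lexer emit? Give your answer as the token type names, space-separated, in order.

Answer: ID RPAREN ID NUM ID NUM

Derivation:
pos=0: emit ID 'z' (now at pos=1)
pos=2: emit RPAREN ')'
pos=3: emit ID 'tmp' (now at pos=6)
pos=7: emit NUM '12' (now at pos=9)
pos=10: emit ID 'val' (now at pos=13)
pos=14: emit NUM '3' (now at pos=15)
DONE. 6 tokens: [ID, RPAREN, ID, NUM, ID, NUM]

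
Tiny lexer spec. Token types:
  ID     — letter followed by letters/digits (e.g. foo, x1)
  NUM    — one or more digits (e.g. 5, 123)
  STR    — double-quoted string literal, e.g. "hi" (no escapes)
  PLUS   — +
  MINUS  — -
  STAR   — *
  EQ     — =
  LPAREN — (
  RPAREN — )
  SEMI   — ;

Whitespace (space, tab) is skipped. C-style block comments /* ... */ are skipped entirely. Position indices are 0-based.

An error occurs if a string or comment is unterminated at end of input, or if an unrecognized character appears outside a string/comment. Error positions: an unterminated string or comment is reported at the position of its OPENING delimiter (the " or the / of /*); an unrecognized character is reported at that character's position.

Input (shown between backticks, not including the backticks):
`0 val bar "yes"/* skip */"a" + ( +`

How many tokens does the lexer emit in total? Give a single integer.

pos=0: emit NUM '0' (now at pos=1)
pos=2: emit ID 'val' (now at pos=5)
pos=6: emit ID 'bar' (now at pos=9)
pos=10: enter STRING mode
pos=10: emit STR "yes" (now at pos=15)
pos=15: enter COMMENT mode (saw '/*')
exit COMMENT mode (now at pos=25)
pos=25: enter STRING mode
pos=25: emit STR "a" (now at pos=28)
pos=29: emit PLUS '+'
pos=31: emit LPAREN '('
pos=33: emit PLUS '+'
DONE. 8 tokens: [NUM, ID, ID, STR, STR, PLUS, LPAREN, PLUS]

Answer: 8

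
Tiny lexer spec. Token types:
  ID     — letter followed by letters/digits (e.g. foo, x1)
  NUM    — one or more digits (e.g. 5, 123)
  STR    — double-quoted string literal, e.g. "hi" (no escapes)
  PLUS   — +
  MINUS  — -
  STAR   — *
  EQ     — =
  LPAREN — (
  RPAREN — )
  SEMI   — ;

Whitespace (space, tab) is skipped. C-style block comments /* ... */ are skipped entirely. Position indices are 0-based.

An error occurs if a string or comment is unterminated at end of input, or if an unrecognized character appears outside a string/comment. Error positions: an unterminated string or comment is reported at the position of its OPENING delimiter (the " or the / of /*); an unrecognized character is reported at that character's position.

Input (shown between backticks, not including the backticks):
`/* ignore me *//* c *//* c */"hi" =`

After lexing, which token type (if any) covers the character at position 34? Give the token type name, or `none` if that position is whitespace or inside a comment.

pos=0: enter COMMENT mode (saw '/*')
exit COMMENT mode (now at pos=15)
pos=15: enter COMMENT mode (saw '/*')
exit COMMENT mode (now at pos=22)
pos=22: enter COMMENT mode (saw '/*')
exit COMMENT mode (now at pos=29)
pos=29: enter STRING mode
pos=29: emit STR "hi" (now at pos=33)
pos=34: emit EQ '='
DONE. 2 tokens: [STR, EQ]
Position 34: char is '=' -> EQ

Answer: EQ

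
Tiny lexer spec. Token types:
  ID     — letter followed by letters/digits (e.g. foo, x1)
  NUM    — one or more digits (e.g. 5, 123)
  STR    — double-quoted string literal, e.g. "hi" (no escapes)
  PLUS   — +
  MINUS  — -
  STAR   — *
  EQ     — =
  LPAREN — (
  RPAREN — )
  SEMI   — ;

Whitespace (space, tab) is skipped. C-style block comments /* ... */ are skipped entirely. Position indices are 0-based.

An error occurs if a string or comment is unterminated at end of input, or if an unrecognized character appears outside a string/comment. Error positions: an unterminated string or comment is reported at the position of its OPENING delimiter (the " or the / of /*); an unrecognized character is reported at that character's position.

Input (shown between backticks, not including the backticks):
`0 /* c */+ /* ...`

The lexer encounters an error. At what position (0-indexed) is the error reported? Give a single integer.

pos=0: emit NUM '0' (now at pos=1)
pos=2: enter COMMENT mode (saw '/*')
exit COMMENT mode (now at pos=9)
pos=9: emit PLUS '+'
pos=11: enter COMMENT mode (saw '/*')
pos=11: ERROR — unterminated comment (reached EOF)

Answer: 11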